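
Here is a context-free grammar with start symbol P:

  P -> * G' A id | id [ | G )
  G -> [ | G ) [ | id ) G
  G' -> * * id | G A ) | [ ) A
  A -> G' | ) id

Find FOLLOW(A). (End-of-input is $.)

In P -> * G' A id: add FIRST(id) = { id }.
In G' -> G A ): add FIRST()) = { ) }.
In G' -> [ ) A: A is at the end, add FOLLOW(G') = { ), *, [, id }.
Union: FOLLOW(A) = { ), *, [, id }.

{ ), *, [, id }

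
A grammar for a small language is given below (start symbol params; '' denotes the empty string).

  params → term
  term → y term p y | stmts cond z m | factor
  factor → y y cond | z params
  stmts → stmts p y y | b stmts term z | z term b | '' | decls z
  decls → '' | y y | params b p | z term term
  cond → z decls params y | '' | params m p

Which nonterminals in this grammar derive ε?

{ cond, decls, stmts }

Directly nullable (have an ''-production): stmts, decls, cond.
No other nonterminal has a production whose RHS symbols are all nullable.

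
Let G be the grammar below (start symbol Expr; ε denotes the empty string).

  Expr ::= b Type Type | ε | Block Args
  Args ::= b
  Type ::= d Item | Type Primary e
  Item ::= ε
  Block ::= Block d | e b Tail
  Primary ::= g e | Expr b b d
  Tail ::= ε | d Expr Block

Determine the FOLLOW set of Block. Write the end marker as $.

In Expr ::= Block Args: add FIRST(Args) = { b }.
In Block ::= Block d: add FIRST(d) = { d }.
In Tail ::= d Expr Block: Block is at the end, add FOLLOW(Tail) = { b, d }.
Union: FOLLOW(Block) = { b, d }.

{ b, d }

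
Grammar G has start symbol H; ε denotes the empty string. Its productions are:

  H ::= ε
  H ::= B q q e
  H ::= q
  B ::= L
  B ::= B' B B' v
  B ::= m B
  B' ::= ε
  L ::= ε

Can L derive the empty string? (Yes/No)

L has an ε-production, so L ⇒ ε.

Yes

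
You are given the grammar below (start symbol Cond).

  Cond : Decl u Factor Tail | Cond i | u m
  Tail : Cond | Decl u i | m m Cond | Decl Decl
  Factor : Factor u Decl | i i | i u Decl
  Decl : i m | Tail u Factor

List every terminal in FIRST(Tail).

From Tail : Cond: add FIRST(Cond) = { i, m, u }.
From Tail : Decl u i: add FIRST(Decl) = { i, m, u }.
Tail : m m Cond contributes {m}.
From Tail : Decl Decl: add FIRST(Decl) = { i, m, u }.
Union: FIRST(Tail) = { i, m, u }.

{ i, m, u }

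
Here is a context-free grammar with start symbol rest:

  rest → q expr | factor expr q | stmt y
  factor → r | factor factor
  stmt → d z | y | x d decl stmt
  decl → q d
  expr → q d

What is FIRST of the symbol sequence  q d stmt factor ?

{ q }

q is a terminal; add {q} and stop.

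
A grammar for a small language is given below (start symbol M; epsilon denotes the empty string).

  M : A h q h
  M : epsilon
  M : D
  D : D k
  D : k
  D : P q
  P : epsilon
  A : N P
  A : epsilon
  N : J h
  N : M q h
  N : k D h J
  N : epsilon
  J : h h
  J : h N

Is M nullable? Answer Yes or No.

Yes

M has an epsilon-production, so M ⇒ epsilon.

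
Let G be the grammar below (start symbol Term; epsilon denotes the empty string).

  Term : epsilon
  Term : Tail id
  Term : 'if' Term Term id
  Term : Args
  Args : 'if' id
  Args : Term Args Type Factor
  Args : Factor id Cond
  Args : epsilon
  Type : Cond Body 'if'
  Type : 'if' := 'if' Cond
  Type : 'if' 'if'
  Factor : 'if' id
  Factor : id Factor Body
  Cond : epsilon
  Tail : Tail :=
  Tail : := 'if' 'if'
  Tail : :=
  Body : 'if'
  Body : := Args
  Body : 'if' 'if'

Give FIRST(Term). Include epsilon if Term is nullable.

Term : epsilon contributes epsilon.
From Term : Tail id: add FIRST(Tail) = { := }.
Term : 'if' Term Term id contributes {'if'}.
From Term : Args: add FIRST(Args) = { 'if', :=, id, epsilon } (including epsilon since Args is nullable).
Union: FIRST(Term) = { 'if', :=, id, epsilon }.

{ 'if', :=, id, epsilon }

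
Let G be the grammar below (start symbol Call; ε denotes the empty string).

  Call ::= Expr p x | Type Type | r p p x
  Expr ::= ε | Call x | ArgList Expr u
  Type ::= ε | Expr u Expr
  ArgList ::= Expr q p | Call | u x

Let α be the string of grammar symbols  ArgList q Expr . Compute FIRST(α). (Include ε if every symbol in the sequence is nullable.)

{ p, q, r, u, x }

Add FIRST(ArgList)\{ε} = { p, q, r, u, x }; ArgList is nullable, continue.
q is a terminal; add {q} and stop.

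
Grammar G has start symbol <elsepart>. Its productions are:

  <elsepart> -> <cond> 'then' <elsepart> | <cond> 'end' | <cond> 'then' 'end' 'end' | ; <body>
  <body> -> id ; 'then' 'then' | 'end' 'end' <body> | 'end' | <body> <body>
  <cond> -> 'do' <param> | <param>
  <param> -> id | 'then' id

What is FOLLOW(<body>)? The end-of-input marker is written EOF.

In <elsepart> -> ; <body>: <body> is at the end, add FOLLOW(<elsepart>) = { EOF }.
In <body> -> 'end' 'end' <body>: <body> is at the end, add FOLLOW(<body>) = { EOF, 'end', id }.
In <body> -> <body> <body>: add FIRST(<body>) = { 'end', id }.
In <body> -> <body> <body>: <body> is at the end, add FOLLOW(<body>) = { EOF, 'end', id }.
Union: FOLLOW(<body>) = { EOF, 'end', id }.

{ EOF, 'end', id }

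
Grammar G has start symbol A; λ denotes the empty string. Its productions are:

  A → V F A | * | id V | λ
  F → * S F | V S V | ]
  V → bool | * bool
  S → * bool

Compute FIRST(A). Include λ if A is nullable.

From A → V F A: add FIRST(V) = { *, bool }.
A → * contributes {*}.
A → id V contributes {id}.
A → λ contributes λ.
Union: FIRST(A) = { *, bool, id, λ }.

{ *, bool, id, λ }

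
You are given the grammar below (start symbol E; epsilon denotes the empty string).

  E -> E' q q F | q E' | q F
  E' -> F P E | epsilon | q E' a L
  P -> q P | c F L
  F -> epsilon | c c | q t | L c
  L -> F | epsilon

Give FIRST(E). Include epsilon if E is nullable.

From E -> E' q q F: E' nullable, take FIRST(E') ∪ {q} = { c, q }.
E -> q E' contributes {q}.
E -> q F contributes {q}.
Union: FIRST(E) = { c, q }.

{ c, q }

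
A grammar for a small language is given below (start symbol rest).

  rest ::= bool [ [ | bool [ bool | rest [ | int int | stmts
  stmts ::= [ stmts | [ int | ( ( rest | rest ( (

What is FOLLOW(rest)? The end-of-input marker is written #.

{ #, (, [ }

rest is the start symbol, so # ∈ FOLLOW(rest).
In rest ::= rest [: add FIRST([) = { [ }.
In stmts ::= ( ( rest: rest is at the end, add FOLLOW(stmts) = { #, (, [ }.
In stmts ::= rest ( (: add FIRST(( () = { ( }.
Union: FOLLOW(rest) = { #, (, [ }.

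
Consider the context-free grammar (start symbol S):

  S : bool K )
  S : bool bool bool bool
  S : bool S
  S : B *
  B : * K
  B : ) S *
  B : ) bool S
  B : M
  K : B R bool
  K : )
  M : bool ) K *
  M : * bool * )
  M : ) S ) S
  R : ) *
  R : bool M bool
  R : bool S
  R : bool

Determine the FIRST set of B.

{ ), *, bool }

B : * K contributes {*}.
B : ) S * contributes {)}.
B : ) bool S contributes {)}.
From B : M: add FIRST(M) = { ), *, bool }.
Union: FIRST(B) = { ), *, bool }.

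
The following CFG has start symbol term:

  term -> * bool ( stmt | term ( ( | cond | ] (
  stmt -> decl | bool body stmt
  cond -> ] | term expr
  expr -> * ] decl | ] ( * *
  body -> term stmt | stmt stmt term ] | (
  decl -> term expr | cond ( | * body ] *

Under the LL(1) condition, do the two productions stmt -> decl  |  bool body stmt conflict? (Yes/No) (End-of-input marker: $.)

FIRST(decl) = { *, ] } and FIRST(bool body stmt) = { bool }.
The FIRST sets are disjoint and neither alternative is nullable — no conflict.

No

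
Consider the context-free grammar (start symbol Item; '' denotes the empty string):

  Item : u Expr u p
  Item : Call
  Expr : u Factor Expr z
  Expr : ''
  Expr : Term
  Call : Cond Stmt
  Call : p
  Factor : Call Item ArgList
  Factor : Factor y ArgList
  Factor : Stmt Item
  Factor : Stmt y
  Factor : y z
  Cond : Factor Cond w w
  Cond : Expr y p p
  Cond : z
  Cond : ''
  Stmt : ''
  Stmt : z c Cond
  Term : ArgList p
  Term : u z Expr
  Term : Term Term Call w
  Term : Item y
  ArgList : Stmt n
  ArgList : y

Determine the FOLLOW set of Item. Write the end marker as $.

Item is the start symbol, so $ ∈ FOLLOW(Item).
In Factor : Call Item ArgList: add FIRST(ArgList) = { n, y, z }.
In Factor : Stmt Item: Item is at the end, add FOLLOW(Factor) = { n, p, u, w, y, z }.
In Term : Item y: add FIRST(y) = { y }.
Union: FOLLOW(Item) = { $, n, p, u, w, y, z }.

{ $, n, p, u, w, y, z }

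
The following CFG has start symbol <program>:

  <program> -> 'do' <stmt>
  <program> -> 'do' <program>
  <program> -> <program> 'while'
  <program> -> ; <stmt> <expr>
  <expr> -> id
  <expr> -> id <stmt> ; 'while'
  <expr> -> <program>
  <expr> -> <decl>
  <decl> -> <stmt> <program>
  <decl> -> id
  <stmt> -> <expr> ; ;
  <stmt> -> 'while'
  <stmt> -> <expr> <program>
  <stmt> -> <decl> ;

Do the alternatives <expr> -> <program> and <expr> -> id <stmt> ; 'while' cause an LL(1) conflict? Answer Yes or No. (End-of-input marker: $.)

No

FIRST(<program>) = { 'do', ; } and FIRST(id <stmt> ; 'while') = { id }.
The FIRST sets are disjoint and neither alternative is nullable — no conflict.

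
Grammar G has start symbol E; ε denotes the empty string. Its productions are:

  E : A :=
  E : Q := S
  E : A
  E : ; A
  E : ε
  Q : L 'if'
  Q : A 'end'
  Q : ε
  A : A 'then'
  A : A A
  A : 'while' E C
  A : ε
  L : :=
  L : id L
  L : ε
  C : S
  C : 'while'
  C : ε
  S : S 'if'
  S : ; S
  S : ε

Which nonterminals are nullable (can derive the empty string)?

Directly nullable (have an ε-production): E, Q, A, L, C, S.

{ A, C, E, L, Q, S }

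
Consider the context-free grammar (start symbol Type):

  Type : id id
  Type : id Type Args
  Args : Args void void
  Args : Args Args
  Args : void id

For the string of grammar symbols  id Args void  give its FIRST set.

{ id }

id is a terminal; add {id} and stop.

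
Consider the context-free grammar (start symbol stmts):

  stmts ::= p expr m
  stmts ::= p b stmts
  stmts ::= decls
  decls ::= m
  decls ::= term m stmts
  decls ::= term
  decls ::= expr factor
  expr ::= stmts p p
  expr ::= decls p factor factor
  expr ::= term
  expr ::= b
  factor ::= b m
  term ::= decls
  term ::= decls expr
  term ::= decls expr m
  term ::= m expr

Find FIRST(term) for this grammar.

From term ::= decls: add FIRST(decls) = { b, m, p }.
From term ::= decls expr: add FIRST(decls) = { b, m, p }.
From term ::= decls expr m: add FIRST(decls) = { b, m, p }.
term ::= m expr contributes {m}.
Union: FIRST(term) = { b, m, p }.

{ b, m, p }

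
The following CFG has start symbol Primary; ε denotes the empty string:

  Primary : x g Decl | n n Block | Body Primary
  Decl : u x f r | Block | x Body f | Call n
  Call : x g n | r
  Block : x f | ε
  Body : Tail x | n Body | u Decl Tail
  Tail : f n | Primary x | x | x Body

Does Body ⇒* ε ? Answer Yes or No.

No

Nullable nonterminals: Block, Decl.
No production of Body has an RHS whose symbols are all nullable, so Body is not nullable.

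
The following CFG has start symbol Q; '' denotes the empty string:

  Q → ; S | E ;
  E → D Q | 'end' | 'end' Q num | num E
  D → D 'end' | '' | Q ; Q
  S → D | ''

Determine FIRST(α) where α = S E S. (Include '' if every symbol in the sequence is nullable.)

{ 'end', ;, num }

Add FIRST(S)\{''} = { 'end', ;, num }; S is nullable, continue.
Add FIRST(E) = { 'end', ;, num }; E is not nullable, stop.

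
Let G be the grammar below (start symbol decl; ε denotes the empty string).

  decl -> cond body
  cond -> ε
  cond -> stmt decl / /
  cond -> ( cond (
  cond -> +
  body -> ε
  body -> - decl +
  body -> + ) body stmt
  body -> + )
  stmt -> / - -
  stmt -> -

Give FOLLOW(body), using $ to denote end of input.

{ $, +, -, / }

In decl -> cond body: body is at the end, add FOLLOW(decl) = { $, +, / }.
In body -> + ) body stmt: add FIRST(stmt) = { -, / }.
Union: FOLLOW(body) = { $, +, -, / }.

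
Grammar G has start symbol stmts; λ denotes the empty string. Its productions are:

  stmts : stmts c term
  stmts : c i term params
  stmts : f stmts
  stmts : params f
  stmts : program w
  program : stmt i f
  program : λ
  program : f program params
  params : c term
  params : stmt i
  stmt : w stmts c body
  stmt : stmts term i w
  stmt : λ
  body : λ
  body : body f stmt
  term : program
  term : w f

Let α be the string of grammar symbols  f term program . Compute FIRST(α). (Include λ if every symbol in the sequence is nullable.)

{ f }

f is a terminal; add {f} and stop.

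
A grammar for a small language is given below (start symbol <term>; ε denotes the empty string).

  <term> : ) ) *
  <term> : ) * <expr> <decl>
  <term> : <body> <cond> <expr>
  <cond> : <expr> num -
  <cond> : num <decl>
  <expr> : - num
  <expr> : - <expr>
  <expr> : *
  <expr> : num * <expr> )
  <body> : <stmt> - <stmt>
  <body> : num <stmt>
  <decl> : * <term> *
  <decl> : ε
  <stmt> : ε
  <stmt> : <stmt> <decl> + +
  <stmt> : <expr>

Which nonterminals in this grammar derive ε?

{ <decl>, <stmt> }

Directly nullable (have an ε-production): <decl>, <stmt>.
No other nonterminal has a production whose RHS symbols are all nullable.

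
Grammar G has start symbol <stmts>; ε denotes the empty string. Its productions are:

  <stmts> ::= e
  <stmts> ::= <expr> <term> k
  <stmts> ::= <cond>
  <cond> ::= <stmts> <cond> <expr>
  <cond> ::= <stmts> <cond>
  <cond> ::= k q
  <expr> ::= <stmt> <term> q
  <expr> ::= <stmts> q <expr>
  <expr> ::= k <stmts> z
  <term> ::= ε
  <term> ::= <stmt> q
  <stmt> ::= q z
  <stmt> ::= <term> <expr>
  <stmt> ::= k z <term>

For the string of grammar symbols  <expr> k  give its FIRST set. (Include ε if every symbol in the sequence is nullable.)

{ e, k, q }

Add FIRST(<expr>) = { e, k, q }; <expr> is not nullable, stop.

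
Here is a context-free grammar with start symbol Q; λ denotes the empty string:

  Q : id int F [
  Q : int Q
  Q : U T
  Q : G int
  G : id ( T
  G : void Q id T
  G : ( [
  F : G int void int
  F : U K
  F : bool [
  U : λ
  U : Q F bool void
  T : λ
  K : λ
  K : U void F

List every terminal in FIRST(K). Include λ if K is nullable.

{ (, bool, id, int, void, λ }

K : λ contributes λ.
From K : U void F: U nullable, take FIRST(U) ∪ {void} = { (, bool, id, int, void }.
Union: FIRST(K) = { (, bool, id, int, void, λ }.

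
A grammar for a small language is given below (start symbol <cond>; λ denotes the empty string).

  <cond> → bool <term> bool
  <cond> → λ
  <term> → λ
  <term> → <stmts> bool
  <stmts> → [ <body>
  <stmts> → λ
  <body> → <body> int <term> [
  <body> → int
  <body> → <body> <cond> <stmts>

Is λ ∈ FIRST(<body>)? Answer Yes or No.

Nullable nonterminals: <cond>, <stmts>, <term>.
No production of <body> has an RHS whose symbols are all nullable, so <body> is not nullable.

No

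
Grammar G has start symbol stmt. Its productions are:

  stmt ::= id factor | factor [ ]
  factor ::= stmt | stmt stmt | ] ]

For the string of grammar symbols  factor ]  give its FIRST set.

Add FIRST(factor) = { ], id }; factor is not nullable, stop.

{ ], id }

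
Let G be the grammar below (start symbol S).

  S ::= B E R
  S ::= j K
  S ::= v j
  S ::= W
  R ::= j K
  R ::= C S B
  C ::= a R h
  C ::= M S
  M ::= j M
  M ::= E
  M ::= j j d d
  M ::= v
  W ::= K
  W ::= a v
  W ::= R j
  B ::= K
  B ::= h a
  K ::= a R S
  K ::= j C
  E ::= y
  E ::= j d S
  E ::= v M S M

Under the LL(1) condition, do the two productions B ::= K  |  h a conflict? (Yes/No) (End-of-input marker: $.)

No

FIRST(K) = { a, j } and FIRST(h a) = { h }.
The FIRST sets are disjoint and neither alternative is nullable — no conflict.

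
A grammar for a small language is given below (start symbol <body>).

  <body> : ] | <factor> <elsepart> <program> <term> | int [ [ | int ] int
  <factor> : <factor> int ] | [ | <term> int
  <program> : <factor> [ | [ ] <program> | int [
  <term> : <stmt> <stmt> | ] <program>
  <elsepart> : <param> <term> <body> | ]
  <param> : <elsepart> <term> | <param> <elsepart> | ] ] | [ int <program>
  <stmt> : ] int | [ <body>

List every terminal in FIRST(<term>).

From <term> : <stmt> <stmt>: add FIRST(<stmt>) = { [, ] }.
<term> : ] <program> contributes {]}.
Union: FIRST(<term>) = { [, ] }.

{ [, ] }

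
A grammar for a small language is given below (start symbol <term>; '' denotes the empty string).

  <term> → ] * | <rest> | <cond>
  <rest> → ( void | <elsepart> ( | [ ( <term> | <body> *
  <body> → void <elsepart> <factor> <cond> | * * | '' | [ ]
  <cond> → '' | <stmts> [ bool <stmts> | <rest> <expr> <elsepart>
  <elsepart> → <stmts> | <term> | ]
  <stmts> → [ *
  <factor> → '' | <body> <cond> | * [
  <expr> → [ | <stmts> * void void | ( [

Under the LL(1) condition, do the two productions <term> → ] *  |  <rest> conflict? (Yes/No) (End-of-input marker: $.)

Yes

FIRST(] *) = { ] } and FIRST(<rest>) = { (, *, [, ], void }.
Both contain ], so the two alternatives are not disjoint — LL(1) conflict.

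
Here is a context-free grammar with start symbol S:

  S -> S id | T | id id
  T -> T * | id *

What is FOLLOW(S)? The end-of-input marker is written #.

{ #, id }

S is the start symbol, so # ∈ FOLLOW(S).
In S -> S id: add FIRST(id) = { id }.
Union: FOLLOW(S) = { #, id }.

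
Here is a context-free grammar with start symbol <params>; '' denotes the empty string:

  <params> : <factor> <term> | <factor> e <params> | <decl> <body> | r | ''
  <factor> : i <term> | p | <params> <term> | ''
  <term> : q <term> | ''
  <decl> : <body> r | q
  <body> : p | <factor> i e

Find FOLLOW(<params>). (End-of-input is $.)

{ $, e, i, q }

<params> is the start symbol, so $ ∈ FOLLOW(<params>).
In <params> : <factor> e <params>: <params> is at the end, add FOLLOW(<params>) = { $, e, i, q }.
In <factor> : <params> <term>: add FIRST(<term>)\{''} = { q }.
  Since <term> is nullable, also add FOLLOW(<factor>) = { $, e, i, q }.
Union: FOLLOW(<params>) = { $, e, i, q }.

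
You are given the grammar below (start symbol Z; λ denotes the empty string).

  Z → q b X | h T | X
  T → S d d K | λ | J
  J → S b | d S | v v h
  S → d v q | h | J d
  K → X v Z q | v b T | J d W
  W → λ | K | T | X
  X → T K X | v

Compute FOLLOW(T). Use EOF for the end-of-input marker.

{ EOF, d, h, q, v }

In Z → h T: T is at the end, add FOLLOW(Z) = { EOF, q }.
In K → v b T: T is at the end, add FOLLOW(K) = { EOF, d, h, q, v }.
In W → T: T is at the end, add FOLLOW(W) = { EOF, d, h, q, v }.
In X → T K X: add FIRST(K X) = { d, h, v }.
Union: FOLLOW(T) = { EOF, d, h, q, v }.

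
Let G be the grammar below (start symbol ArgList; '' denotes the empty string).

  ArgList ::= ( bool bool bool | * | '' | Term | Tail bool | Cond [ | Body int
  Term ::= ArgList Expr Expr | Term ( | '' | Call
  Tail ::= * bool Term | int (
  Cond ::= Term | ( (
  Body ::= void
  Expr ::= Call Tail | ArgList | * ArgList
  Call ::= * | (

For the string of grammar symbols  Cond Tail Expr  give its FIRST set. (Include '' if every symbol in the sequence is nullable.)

{ (, *, [, int, void }

Add FIRST(Cond)\{''} = { (, *, [, int, void }; Cond is nullable, continue.
Add FIRST(Tail) = { *, int }; Tail is not nullable, stop.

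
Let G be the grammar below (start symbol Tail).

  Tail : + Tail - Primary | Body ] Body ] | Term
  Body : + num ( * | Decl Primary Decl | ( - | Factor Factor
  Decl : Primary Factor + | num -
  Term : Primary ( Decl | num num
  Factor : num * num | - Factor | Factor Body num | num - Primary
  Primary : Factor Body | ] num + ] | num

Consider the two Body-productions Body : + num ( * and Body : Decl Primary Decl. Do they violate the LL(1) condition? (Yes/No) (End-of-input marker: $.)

FIRST(+ num ( *) = { + } and FIRST(Decl Primary Decl) = { -, ], num }.
The FIRST sets are disjoint and neither alternative is nullable — no conflict.

No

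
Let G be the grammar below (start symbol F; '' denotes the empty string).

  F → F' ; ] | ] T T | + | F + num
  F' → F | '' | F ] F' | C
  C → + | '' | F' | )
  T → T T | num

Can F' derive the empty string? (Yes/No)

F' has an ''-production, so F' ⇒ ''.

Yes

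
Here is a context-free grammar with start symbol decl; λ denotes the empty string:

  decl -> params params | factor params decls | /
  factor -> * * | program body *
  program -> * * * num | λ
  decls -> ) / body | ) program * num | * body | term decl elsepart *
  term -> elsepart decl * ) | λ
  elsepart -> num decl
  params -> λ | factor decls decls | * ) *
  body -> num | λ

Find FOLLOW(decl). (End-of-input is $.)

decl is the start symbol, so $ ∈ FOLLOW(decl).
In decls -> term decl elsepart *: add FIRST(elsepart *) = { num }.
In term -> elsepart decl * ): add FIRST(* )) = { * }.
In elsepart -> num decl: decl is at the end, add FOLLOW(elsepart) = { *, /, num }.
Union: FOLLOW(decl) = { $, *, /, num }.

{ $, *, /, num }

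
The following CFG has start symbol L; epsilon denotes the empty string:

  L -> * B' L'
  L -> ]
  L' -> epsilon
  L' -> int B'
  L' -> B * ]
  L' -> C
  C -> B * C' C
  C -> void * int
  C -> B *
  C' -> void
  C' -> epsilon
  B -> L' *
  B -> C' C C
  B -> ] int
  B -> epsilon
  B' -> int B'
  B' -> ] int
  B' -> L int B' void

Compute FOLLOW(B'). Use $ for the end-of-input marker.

{ $, *, ], int, void }

In L -> * B' L': add FIRST(L')\{epsilon} = { *, ], int, void }.
  Since L' is nullable, also add FOLLOW(L) = { $, int }.
In L' -> int B': B' is at the end, add FOLLOW(L') = { $, *, int }.
In B' -> int B': B' is at the end, add FOLLOW(B') = { $, *, ], int, void }.
In B' -> L int B' void: add FIRST(void) = { void }.
Union: FOLLOW(B') = { $, *, ], int, void }.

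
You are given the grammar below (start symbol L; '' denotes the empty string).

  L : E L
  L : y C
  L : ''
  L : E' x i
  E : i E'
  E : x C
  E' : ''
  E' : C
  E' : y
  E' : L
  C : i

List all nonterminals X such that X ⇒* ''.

Directly nullable (have an ''-production): L, E'.
No other nonterminal has a production whose RHS symbols are all nullable.

{ E', L }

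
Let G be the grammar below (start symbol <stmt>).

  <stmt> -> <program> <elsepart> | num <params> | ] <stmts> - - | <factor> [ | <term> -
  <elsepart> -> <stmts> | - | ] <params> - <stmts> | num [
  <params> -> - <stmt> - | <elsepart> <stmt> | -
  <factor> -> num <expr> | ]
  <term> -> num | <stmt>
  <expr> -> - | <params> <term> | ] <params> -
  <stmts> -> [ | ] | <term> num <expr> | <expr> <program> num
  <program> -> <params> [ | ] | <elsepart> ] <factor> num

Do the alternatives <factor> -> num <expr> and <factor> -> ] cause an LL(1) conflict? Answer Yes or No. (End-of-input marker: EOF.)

FIRST(num <expr>) = { num } and FIRST(]) = { ] }.
The FIRST sets are disjoint and neither alternative is nullable — no conflict.

No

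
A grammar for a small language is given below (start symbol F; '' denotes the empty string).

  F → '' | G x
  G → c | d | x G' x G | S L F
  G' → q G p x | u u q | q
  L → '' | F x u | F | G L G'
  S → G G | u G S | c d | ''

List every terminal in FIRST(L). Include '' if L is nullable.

{ c, d, q, u, x, '' }

L → '' contributes ''.
From L → F x u: F nullable, take FIRST(F) ∪ {x} = { c, d, q, u, x }.
From L → F: add FIRST(F) = { c, d, q, u, x, '' } (including '' since F is nullable).
From L → G L G': G, L nullable, take FIRST(G) ∪ FIRST(L) ∪ FIRST(G') = { c, d, q, u, x }.
Union: FIRST(L) = { c, d, q, u, x, '' }.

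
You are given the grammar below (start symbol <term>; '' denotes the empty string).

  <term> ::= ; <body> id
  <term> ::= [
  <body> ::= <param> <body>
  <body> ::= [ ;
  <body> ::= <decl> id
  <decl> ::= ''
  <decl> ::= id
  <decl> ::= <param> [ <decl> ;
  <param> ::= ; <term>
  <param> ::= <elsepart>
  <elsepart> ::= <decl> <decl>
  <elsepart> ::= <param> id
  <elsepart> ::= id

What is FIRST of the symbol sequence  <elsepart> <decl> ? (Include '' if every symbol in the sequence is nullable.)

Add FIRST(<elsepart>)\{''} = { ;, [, id }; <elsepart> is nullable, continue.
Add FIRST(<decl>)\{''} = { ;, [, id }; <decl> is nullable, continue.
Every symbol is nullable, so include ''.

{ ;, [, id, '' }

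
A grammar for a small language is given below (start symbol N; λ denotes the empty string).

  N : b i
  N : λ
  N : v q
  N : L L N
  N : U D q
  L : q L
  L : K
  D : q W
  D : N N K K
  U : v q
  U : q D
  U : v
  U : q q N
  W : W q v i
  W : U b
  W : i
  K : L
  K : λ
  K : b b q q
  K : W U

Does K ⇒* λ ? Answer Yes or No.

Yes

K has an λ-production, so K ⇒ λ.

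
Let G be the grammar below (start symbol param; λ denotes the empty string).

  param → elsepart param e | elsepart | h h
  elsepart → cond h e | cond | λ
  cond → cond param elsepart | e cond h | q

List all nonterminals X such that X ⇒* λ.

Directly nullable (have an λ-production): elsepart.
param → elsepart with every symbol nullable, so param is nullable.
No other nonterminal has a production whose RHS symbols are all nullable.

{ elsepart, param }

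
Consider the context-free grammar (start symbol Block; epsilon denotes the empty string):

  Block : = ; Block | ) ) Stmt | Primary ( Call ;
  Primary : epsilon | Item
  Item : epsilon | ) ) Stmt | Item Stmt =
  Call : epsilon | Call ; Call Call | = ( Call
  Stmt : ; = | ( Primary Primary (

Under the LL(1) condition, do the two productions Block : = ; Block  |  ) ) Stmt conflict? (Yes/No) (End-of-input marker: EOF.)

No

FIRST(= ; Block) = { = } and FIRST() ) Stmt) = { ) }.
The FIRST sets are disjoint and neither alternative is nullable — no conflict.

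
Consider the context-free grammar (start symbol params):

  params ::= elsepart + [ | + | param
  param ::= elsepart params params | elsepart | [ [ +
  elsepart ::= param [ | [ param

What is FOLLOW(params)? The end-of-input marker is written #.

params is the start symbol, so # ∈ FOLLOW(params).
In param ::= elsepart params params: add FIRST(params) = { +, [ }.
In param ::= elsepart params params: params is at the end, add FOLLOW(param) = { #, +, [ }.
Union: FOLLOW(params) = { #, +, [ }.

{ #, +, [ }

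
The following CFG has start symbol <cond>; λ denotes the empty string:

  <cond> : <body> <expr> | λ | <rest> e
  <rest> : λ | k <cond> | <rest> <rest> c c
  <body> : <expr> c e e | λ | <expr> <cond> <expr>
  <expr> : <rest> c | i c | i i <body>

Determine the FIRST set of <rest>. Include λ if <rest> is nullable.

<rest> : λ contributes λ.
<rest> : k <cond> contributes {k}.
From <rest> : <rest> <rest> c c: <rest>, <rest> nullable, take FIRST(<rest>) ∪ FIRST(<rest>) ∪ {c} = { c, k }.
Union: FIRST(<rest>) = { c, k, λ }.

{ c, k, λ }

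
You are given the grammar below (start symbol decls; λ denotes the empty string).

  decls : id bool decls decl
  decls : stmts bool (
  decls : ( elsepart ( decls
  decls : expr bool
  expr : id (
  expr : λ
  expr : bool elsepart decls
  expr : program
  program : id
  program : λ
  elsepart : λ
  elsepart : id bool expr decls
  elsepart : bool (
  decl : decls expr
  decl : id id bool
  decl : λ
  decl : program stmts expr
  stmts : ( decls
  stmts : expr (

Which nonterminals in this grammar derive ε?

{ decl, elsepart, expr, program }

Directly nullable (have an λ-production): expr, program, elsepart, decl.
No other nonterminal has a production whose RHS symbols are all nullable.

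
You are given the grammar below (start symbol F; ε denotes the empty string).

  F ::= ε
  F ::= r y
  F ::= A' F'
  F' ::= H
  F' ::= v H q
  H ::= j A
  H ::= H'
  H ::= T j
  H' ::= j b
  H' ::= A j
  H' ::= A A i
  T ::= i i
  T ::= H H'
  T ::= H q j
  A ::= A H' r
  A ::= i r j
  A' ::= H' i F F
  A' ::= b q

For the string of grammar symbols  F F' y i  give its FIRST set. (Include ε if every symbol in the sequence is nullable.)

{ b, i, j, r, v }

Add FIRST(F)\{ε} = { b, i, j, r }; F is nullable, continue.
Add FIRST(F') = { i, j, v }; F' is not nullable, stop.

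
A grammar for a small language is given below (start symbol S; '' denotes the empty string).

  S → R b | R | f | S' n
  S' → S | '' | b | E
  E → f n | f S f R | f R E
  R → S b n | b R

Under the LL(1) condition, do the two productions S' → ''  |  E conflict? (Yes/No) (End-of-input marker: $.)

FIRST('') = { '' } and FIRST(E) = { f }.
The first is nullable but FOLLOW(S') = { n } is disjoint from FIRST of the second.

No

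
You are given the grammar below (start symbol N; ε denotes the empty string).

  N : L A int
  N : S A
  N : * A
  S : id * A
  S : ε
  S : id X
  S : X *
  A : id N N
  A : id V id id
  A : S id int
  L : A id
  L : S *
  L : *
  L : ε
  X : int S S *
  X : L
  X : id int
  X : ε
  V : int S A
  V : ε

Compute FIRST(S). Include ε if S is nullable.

S : id * A contributes {id}.
S : ε contributes ε.
S : id X contributes {id}.
From S : X *: X nullable, take FIRST(X) ∪ {*} = { *, id, int }.
Union: FIRST(S) = { *, id, int, ε }.

{ *, id, int, ε }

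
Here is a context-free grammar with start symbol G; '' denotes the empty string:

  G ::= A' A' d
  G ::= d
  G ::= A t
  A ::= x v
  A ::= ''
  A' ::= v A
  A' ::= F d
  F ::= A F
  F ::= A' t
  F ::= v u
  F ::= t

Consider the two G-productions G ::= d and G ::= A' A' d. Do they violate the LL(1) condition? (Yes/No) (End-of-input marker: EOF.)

No

FIRST(d) = { d } and FIRST(A' A' d) = { t, v, x }.
The FIRST sets are disjoint and neither alternative is nullable — no conflict.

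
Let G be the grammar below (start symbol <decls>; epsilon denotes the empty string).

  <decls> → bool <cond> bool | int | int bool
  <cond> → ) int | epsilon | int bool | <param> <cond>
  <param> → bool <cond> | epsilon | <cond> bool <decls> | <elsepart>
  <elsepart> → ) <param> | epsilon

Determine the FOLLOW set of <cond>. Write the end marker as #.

{ ), bool, int }

In <decls> → bool <cond> bool: add FIRST(bool) = { bool }.
In <cond> → <param> <cond>: <cond> is at the end, add FOLLOW(<cond>) = { ), bool, int }.
In <param> → bool <cond>: <cond> is at the end, add FOLLOW(<param>) = { ), bool, int }.
In <param> → <cond> bool <decls>: add FIRST(bool <decls>) = { bool }.
Union: FOLLOW(<cond>) = { ), bool, int }.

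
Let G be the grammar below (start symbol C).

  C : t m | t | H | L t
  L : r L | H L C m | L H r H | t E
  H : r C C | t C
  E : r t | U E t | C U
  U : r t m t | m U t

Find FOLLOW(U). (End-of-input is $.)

In E : U E t: add FIRST(E t) = { m, r, t }.
In E : C U: U is at the end, add FOLLOW(E) = { r, t }.
In U : m U t: add FIRST(t) = { t }.
Union: FOLLOW(U) = { m, r, t }.

{ m, r, t }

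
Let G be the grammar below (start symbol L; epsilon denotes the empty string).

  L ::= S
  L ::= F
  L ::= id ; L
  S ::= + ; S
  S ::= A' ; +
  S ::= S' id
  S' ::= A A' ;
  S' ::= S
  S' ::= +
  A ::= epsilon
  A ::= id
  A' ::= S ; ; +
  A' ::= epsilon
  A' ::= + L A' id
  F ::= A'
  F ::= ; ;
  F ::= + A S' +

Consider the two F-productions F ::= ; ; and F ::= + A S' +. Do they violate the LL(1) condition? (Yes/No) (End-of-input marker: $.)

No

FIRST(; ;) = { ; } and FIRST(+ A S' +) = { + }.
The FIRST sets are disjoint and neither alternative is nullable — no conflict.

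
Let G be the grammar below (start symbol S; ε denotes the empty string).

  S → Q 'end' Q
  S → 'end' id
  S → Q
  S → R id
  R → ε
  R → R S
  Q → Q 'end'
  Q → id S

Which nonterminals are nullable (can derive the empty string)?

Directly nullable (have an ε-production): R.
No other nonterminal has a production whose RHS symbols are all nullable.

{ R }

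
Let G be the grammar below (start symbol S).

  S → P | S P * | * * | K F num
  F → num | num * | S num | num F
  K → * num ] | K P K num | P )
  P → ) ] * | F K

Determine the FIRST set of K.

K → * num ] contributes {*}.
From K → K P K num: add FIRST(K) = { ), *, num }.
From K → P ): add FIRST(P) = { ), *, num }.
Union: FIRST(K) = { ), *, num }.

{ ), *, num }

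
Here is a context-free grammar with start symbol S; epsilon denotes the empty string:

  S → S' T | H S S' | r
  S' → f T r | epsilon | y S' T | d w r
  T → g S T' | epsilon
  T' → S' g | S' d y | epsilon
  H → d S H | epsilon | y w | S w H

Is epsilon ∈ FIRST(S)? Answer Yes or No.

S → S' T and each of S', T is nullable, so S ⇒* epsilon.

Yes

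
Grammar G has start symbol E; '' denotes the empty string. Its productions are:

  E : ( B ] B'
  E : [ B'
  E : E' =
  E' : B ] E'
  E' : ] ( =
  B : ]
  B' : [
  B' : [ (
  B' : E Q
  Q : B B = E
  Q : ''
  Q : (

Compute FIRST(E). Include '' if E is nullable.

E : ( B ] B' contributes {(}.
E : [ B' contributes {[}.
From E : E' =: add FIRST(E') = { ] }.
Union: FIRST(E) = { (, [, ] }.

{ (, [, ] }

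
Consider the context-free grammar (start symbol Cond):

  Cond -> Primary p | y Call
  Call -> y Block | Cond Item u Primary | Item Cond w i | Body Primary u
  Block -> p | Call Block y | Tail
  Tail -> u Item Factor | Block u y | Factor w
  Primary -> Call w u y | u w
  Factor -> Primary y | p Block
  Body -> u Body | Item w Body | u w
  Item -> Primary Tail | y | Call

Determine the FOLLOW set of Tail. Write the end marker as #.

{ #, p, u, w, y }

In Block -> Tail: Tail is at the end, add FOLLOW(Block) = { #, p, u, w, y }.
In Item -> Primary Tail: Tail is at the end, add FOLLOW(Item) = { p, u, w, y }.
Union: FOLLOW(Tail) = { #, p, u, w, y }.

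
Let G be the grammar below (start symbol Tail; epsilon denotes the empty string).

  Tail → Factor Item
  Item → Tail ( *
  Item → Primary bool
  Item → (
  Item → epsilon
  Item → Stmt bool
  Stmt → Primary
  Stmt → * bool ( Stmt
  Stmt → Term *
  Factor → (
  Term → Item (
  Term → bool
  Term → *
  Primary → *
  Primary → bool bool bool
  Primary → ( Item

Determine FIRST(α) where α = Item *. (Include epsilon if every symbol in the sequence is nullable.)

{ (, *, bool }

Add FIRST(Item)\{epsilon} = { (, *, bool }; Item is nullable, continue.
* is a terminal; add {*} and stop.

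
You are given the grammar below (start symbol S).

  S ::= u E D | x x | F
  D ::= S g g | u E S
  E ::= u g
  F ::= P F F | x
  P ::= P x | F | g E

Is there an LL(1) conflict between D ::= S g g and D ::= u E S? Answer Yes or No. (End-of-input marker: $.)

FIRST(S g g) = { g, u, x } and FIRST(u E S) = { u }.
Both contain u, so the two alternatives are not disjoint — LL(1) conflict.

Yes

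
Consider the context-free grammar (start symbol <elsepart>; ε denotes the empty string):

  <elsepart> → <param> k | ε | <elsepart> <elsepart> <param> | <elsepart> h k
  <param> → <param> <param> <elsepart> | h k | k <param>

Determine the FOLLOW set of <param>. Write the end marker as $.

{ $, h, k }

In <elsepart> → <param> k: add FIRST(k) = { k }.
In <elsepart> → <elsepart> <elsepart> <param>: <param> is at the end, add FOLLOW(<elsepart>) = { $, h, k }.
In <param> → <param> <param> <elsepart>: add FIRST(<param> <elsepart>) = { h, k }.
In <param> → <param> <param> <elsepart>: add FIRST(<elsepart>)\{ε} = { h, k }.
  Since <elsepart> is nullable, also add FOLLOW(<param>) = { $, h, k }.
In <param> → k <param>: <param> is at the end, add FOLLOW(<param>) = { $, h, k }.
Union: FOLLOW(<param>) = { $, h, k }.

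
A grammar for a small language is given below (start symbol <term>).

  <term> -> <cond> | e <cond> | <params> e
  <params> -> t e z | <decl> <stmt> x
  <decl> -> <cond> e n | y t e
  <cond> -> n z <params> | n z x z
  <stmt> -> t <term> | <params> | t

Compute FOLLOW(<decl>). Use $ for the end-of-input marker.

In <params> -> <decl> <stmt> x: add FIRST(<stmt> x) = { n, t, y }.
Union: FOLLOW(<decl>) = { n, t, y }.

{ n, t, y }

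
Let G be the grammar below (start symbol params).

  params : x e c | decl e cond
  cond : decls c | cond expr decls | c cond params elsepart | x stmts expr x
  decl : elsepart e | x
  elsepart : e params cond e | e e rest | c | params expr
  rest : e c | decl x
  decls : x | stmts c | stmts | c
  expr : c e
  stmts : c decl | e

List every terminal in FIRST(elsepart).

{ c, e, x }

elsepart : e params cond e contributes {e}.
elsepart : e e rest contributes {e}.
elsepart : c contributes {c}.
From elsepart : params expr: add FIRST(params) = { c, e, x }.
Union: FIRST(elsepart) = { c, e, x }.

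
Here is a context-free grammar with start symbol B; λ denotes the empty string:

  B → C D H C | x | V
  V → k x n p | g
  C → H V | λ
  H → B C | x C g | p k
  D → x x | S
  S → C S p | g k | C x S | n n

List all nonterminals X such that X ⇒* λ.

{ C }

Directly nullable (have an λ-production): C.
No other nonterminal has a production whose RHS symbols are all nullable.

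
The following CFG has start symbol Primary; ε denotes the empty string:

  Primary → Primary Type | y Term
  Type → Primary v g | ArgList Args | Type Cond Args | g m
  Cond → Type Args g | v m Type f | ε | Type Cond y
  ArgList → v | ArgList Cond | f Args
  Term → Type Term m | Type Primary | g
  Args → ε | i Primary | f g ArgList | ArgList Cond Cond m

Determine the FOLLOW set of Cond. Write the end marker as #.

{ #, f, g, i, m, v, y }

In Type → Type Cond Args: add FIRST(Args)\{ε} = { f, i, v }.
  Since Args is nullable, also add FOLLOW(Type) = { #, f, g, i, m, v, y }.
In Cond → Type Cond y: add FIRST(y) = { y }.
In ArgList → ArgList Cond: Cond is at the end, add FOLLOW(ArgList) = { #, f, g, i, m, v, y }.
In Args → ArgList Cond Cond m: add FIRST(Cond m) = { f, g, m, v, y }.
In Args → ArgList Cond Cond m: add FIRST(m) = { m }.
Union: FOLLOW(Cond) = { #, f, g, i, m, v, y }.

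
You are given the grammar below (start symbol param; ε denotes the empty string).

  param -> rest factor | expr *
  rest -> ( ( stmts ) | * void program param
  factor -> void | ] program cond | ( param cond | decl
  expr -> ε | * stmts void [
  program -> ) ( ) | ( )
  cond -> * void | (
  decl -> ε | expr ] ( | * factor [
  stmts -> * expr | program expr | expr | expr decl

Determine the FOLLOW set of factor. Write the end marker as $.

{ $, (, *, [, ], void }

In param -> rest factor: factor is at the end, add FOLLOW(param) = { $, (, *, ], void }.
In decl -> * factor [: add FIRST([) = { [ }.
Union: FOLLOW(factor) = { $, (, *, [, ], void }.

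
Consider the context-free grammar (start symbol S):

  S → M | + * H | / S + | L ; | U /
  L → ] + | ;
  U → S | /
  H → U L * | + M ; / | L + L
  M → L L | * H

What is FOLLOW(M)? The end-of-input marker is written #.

{ #, +, /, ;, ] }

In S → M: M is at the end, add FOLLOW(S) = { #, +, /, ;, ] }.
In H → + M ; /: add FIRST(; /) = { ; }.
Union: FOLLOW(M) = { #, +, /, ;, ] }.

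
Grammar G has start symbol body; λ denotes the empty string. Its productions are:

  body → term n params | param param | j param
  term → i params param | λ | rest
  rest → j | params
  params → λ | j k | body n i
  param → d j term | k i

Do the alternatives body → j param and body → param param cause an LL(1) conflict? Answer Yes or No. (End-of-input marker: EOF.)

FIRST(j param) = { j } and FIRST(param param) = { d, k }.
The FIRST sets are disjoint and neither alternative is nullable — no conflict.

No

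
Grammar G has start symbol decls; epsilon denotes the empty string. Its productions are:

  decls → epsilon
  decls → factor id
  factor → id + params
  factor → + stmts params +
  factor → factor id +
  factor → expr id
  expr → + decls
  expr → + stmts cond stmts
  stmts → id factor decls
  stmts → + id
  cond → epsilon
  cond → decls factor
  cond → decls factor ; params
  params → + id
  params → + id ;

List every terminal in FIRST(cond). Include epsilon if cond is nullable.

{ +, id, epsilon }

cond → epsilon contributes epsilon.
From cond → decls factor: decls nullable, take FIRST(decls) ∪ FIRST(factor) = { +, id }.
From cond → decls factor ; params: decls nullable, take FIRST(decls) ∪ FIRST(factor) = { +, id }.
Union: FIRST(cond) = { +, id, epsilon }.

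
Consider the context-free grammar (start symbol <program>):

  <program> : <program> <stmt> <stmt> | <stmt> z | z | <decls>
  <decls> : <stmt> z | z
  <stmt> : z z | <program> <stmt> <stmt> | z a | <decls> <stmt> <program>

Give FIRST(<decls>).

From <decls> : <stmt> z: add FIRST(<stmt>) = { z }.
<decls> : z contributes {z}.
Union: FIRST(<decls>) = { z }.

{ z }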